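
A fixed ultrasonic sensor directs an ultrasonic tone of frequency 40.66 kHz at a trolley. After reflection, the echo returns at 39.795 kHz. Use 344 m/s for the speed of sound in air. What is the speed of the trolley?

Double Doppler shift off a moving reflector: f₂ = f₀ · (v + u)/(v − u) (u > 0 toward emitter).
Rearranging, u = v · (f₂ − f₀)/(f₂ + f₀) = 344 × -0.865/80.455 ≈ -3.7 m/s.
So the trolley is moving at 3.7 m/s away from the emitter.

3.7 m/s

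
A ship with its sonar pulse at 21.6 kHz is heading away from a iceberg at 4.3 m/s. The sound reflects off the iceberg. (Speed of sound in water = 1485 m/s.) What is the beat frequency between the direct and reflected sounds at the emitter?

125 Hz

The iceberg receives the sound from a moving source: f₁ = f₀ · v/(v + v_e) = 21.6 × 1485/1489.3 ≈ 21.5376 kHz.
On the return leg the ship is a moving observer: f₂ = f₁ · (v − v_e)/v = 21.5376 × 1480.7/1485 ≈ 21.4753 kHz.
Beat against the emitted tone (with f₀ = 21600 Hz): |f₂ − f₀| = 2v_e·f₀/(v + v_e) = 2 × 4.3 × 21600/1489.3 ≈ 125 Hz.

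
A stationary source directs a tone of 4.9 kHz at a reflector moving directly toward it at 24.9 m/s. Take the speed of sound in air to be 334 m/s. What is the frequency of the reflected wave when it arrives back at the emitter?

5.69 kHz

The reflector first receives the wave as a moving observer: f₁ = f₀ · (v + u)/v = 4.9 × (334 + 24.9)/334 ≈ 5.27 kHz.
The reflection then acts as a moving source: f₂ = f₁ · v/(v − u) ≈ 5.69 kHz.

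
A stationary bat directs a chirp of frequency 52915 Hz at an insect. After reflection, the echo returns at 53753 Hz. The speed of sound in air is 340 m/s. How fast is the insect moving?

2.67 m/s

Double Doppler shift off a moving reflector: f₂ = f₀ · (v + u)/(v − u) (u > 0 toward emitter).
Rearranging, u = v · (f₂ − f₀)/(f₂ + f₀) = 340 × 838/106668 ≈ 2.67 m/s.
So the insect is moving at 2.67 m/s toward the emitter.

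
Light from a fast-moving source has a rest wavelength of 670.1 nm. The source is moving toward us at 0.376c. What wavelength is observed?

451.3 nm

Relativistic Doppler for wavelength: λ' = λ₀ · √((1 − β)/(1 + β)).
λ' = 670.1 × √(0.6240/1.3760) = 670.1 × 0.67342 ≈ 451.3 nm.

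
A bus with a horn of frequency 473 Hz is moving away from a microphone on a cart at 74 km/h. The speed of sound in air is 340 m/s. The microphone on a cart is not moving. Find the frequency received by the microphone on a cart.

74 km/h = 20.56 m/s.
Moving source, stationary observer: f' = f · v/(v + v_s) since the source is receding.
f' = 473 × 340/(340 + 20.56) = 473 × 340/360.6 ≈ 446 Hz.

446 Hz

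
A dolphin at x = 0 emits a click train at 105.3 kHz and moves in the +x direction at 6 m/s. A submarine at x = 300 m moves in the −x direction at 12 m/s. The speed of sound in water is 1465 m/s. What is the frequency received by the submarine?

The observer lies on the +x side, so the source is heading toward the observer and the observer is heading toward the source.
With source approaching and observer approaching, f' = f · (v + v_o)/(v − v_s).
f' = 105.3 × (1465 + 12)/(1465 − 6) = 105.3 × 1477/1459 ≈ 106.6 kHz.

106.6 kHz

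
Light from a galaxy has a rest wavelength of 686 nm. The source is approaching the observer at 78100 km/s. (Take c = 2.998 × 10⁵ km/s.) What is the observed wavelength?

β = v/c = 78100/299800 = 0.2605.
Relativistic Doppler for wavelength: λ' = λ₀ · √((1 − β)/(1 + β)).
λ' = 686 × √(0.7395/1.2605) = 686 × 0.76594 ≈ 525.4 nm.

525.4 nm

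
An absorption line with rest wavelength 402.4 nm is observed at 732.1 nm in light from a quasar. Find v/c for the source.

λ'/λ₀ = 1.8193 > 1 (redshift), so the source is receding.
λ'/λ₀ = √((1 + β)/(1 − β)) for a receding source ⇒ β = (r² − 1)/(r² + 1) with r = λ'/λ₀.
β = (3.3100 − 1)/(3.3100 + 1) ≈ 0.536.

0.536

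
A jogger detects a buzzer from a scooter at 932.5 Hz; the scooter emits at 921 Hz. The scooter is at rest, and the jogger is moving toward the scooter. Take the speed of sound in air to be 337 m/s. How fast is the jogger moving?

4.2 m/s

f' = f · (v + v_o)/v ⇒ v_o = v · |f'/f − 1|.
v_o = 337 × |932.5/921 − 1| = 337 × 0.01249 ≈ 4.2 m/s.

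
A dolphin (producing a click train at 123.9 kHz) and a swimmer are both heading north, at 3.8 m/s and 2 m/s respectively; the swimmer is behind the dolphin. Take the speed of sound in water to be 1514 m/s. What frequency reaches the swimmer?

The swimmer is behind, so the dolphin is moving away from it while the swimmer is moving toward the dolphin.
With source receding and observer approaching, f' = f · (v + v_o)/(v + v_s).
f' = 123.9 × (1514 + 2)/(1514 + 3.8) = 123.9 × 1516/1517.8 ≈ 123.8 kHz.

123.8 kHz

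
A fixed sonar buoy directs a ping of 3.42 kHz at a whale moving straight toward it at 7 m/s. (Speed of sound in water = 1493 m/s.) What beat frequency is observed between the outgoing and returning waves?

The whale first receives the wave as a moving observer: f₁ = f₀ · (v + u)/v = 3.42 × (1493 + 7)/1493 ≈ 3.4360 kHz.
The reflection then acts as a moving source: f₂ = f₁ · v/(v − u) ≈ 3.4522 kHz.
Equivalently f₂ = f₀ · (v + u)/(v − u).
Beat frequency (with f₀ = 3420 Hz): |f₂ − f₀| = 2u·f₀/(v − u) = 2 × 7 × 3420/1486 ≈ 32.2 Hz.

32.2 Hz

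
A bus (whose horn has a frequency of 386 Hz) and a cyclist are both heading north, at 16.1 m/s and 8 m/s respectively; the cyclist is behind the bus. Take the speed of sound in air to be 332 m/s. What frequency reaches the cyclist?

The cyclist is behind, so the bus is moving away from it while the cyclist is moving toward the bus.
Both move, so f' = f · (v + v_o)/(v + v_s).
f' = 386 × (332 + 8)/(332 + 16.1) = 386 × 340/348.1 ≈ 377 Hz.

377 Hz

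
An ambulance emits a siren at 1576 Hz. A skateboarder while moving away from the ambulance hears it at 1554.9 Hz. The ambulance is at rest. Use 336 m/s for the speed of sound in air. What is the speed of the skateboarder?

f' = f · (v − v_o)/v ⇒ v_o = v · |f'/f − 1|.
v_o = 336 × |1554.9/1576 − 1| = 336 × 0.01339 ≈ 4.5 m/s.

4.5 m/s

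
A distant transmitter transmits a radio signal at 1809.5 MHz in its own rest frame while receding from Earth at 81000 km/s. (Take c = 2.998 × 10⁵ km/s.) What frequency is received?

β = v/c = 81000/299800 = 0.2702.
Relativistic Doppler for frequency: f' = f₀ · √((1 − β)/(1 + β)).
f' = 1809.5 × √(0.7298/1.2702) = 1809.5 × 0.75801 ≈ 1371.6 MHz.

1371.6 MHz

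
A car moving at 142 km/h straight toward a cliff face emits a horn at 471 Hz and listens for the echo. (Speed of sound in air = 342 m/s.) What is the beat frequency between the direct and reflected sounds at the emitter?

142 km/h = 39.44 m/s.
The cliff face receives the sound from a moving source: f₁ = f₀ · v/(v − v_e) = 471 × 342/302.56 ≈ 532.4 Hz.
On the return leg the car is a moving observer: f₂ = f₁ · (v + v_e)/v = 532.4 × 381.44/342 ≈ 593.8 Hz.
Beat against the emitted tone: |f₂ − f₀| = 2v_e·f₀/(v − v_e) = 2 × 39.44 × 471/302.56 ≈ 123 Hz.

123 Hz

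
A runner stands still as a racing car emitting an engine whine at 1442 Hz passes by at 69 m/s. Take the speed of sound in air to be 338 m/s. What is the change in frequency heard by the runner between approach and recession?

Approaching: f₁ = f · v/(v − v_s) = 1442 × 338/269 ≈ 1812 Hz.
Receding: f₂ = f · v/(v + v_s) = 1442 × 338/407 ≈ 1198 Hz.
Drop: f₁ − f₂ = 2f·v·v_s/(v² − v_s²) = 2 × 1442 × 338 × 69/(338² − 69²) ≈ 614 Hz.

614 Hz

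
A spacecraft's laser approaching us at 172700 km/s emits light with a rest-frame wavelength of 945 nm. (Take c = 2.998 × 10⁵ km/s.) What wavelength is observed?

β = v/c = 172700/299800 = 0.5761.
Relativistic Doppler for wavelength: λ' = λ₀ · √((1 − β)/(1 + β)).
λ' = 945 × √(0.4239/1.5761) = 945 × 0.51865 ≈ 490.1 nm.

490.1 nm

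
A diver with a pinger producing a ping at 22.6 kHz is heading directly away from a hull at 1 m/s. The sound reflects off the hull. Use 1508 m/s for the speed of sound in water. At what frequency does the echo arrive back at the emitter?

22.6 kHz

The hull receives the sound from a moving source: f₁ = f₀ · v/(v + v_e) = 22.6 × 1508/1509 ≈ 22.6 kHz.
On the return leg the diver with a pinger is a moving observer: f₂ = f₁ · (v − v_e)/v = 22.6 × 1507/1508 ≈ 22.6 kHz.
Equivalently f₂ = f₀ · (v − v_e)/(v + v_e).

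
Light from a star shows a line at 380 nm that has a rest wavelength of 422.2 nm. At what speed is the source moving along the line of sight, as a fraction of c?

0.105

λ'/λ₀ = 0.9000 < 1 (blueshift), so the source is approaching.
λ'/λ₀ = √((1 − β)/(1 + β)) for an approaching source ⇒ β = (1 − r²)/(1 + r²) with r = λ'/λ₀.
β = (1 − 0.8101)/(1 + 0.8101) ≈ 0.105.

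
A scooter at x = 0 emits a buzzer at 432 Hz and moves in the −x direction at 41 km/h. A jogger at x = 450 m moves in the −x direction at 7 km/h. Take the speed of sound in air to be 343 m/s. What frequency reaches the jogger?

41 km/h = 11.39 m/s; 7 km/h = 1.944 m/s.
The observer lies on the +x side, so the source is heading away from the observer and the observer is heading toward the source.
General Doppler shift: f' = f · (v + v_o)/(v + v_s).
f' = 432 × (343 + 1.944)/(343 + 11.39) = 432 × 344.94/354.39 ≈ 420 Hz.

420 Hz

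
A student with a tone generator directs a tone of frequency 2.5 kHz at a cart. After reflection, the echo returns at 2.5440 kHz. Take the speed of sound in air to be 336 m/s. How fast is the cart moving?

2.93 m/s

Double Doppler shift off a moving reflector: f₂ = f₀ · (v + u)/(v − u) (u > 0 toward emitter).
Rearranging, u = v · (f₂ − f₀)/(f₂ + f₀) = 336 × 0.0440/5.0440 ≈ 2.93 m/s.
So the cart is moving at 2.93 m/s toward the emitter.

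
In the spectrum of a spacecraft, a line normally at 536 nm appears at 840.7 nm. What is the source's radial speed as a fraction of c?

0.422

λ'/λ₀ = 1.5685 > 1 (redshift), so the source is receding.
λ'/λ₀ = √((1 + β)/(1 − β)) for a receding source ⇒ β = (r² − 1)/(r² + 1) with r = λ'/λ₀.
β = (2.4601 − 1)/(2.4601 + 1) ≈ 0.422.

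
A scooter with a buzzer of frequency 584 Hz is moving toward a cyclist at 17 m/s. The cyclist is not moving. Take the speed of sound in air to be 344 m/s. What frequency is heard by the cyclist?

614 Hz

Moving source, stationary observer: f' = f · v/(v − v_s) since the source is approaching.
f' = 584 × 344/(344 − 17) = 584 × 344/327 ≈ 614 Hz.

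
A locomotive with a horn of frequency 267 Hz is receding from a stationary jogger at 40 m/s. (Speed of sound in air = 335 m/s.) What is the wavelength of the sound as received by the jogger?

1.40 m

Only the source moves, away from the listener, so f' = f · v/(v + v_s).
f' = 267 × 335/(335 + 40) ≈ 239 Hz.
λ' = v/f' = 335/238.52 ≈ 1.40 m.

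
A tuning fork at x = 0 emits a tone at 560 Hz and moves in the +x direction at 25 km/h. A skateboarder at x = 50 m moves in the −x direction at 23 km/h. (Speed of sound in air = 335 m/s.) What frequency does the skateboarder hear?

583 Hz

25 km/h = 6.944 m/s; 23 km/h = 6.389 m/s.
The observer lies on the +x side, so the source is heading toward the observer and the observer is heading toward the source.
With source approaching and observer approaching, f' = f · (v + v_o)/(v − v_s).
f' = 560 × (335 + 6.389)/(335 − 6.944) = 560 × 341.39/328.06 ≈ 583 Hz.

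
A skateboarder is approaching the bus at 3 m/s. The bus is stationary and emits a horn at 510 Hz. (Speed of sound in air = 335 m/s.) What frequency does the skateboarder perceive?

515 Hz

Only the observer moves, toward the source, so f' = f · (v + v_o)/v.
f' = 510 × (335 + 3)/335 = 510 × 338/335 ≈ 515 Hz.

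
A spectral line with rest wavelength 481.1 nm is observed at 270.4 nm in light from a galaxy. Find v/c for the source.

0.520c

λ'/λ₀ = 0.5620 < 1 (blueshift), so the source is approaching.
λ'/λ₀ = √((1 − β)/(1 + β)) for an approaching source ⇒ β = (1 − r²)/(1 + r²) with r = λ'/λ₀.
β = (1 − 0.3159)/(1 + 0.3159) ≈ 0.520.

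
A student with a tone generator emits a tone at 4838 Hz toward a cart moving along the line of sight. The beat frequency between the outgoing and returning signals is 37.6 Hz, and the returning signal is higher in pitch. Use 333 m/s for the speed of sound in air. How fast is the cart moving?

1.29 m/s

Double Doppler shift off a moving reflector: f₂ = f₀ · (v + u)/(v − u) (u > 0 toward emitter).
Returning signal is higher, so f₂ = f₀ + Δf = 4838 + 37.6 = 4875.6 Hz.
Rearranging, u = v · (f₂ − f₀)/(f₂ + f₀) = 333 × 37.6/9713.6 ≈ 1.29 m/s.
So the cart is moving at 1.29 m/s toward the emitter.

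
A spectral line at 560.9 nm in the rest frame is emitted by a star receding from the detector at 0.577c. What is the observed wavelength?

Relativistic Doppler for wavelength: λ' = λ₀ · √((1 + β)/(1 − β)).
λ' = 560.9 × √(1.5770/0.4230) = 560.9 × 1.93084 ≈ 1083.0 nm.

1083.0 nm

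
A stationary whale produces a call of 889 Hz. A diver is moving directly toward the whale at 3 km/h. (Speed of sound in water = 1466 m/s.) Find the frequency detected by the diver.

890 Hz

3 km/h = 0.8333 m/s.
Only the observer moves, toward the source, so f' = f · (v + v_o)/v.
f' = 889 × (1466 + 0.8333)/1466 = 889 × 1466.8/1466 ≈ 890 Hz.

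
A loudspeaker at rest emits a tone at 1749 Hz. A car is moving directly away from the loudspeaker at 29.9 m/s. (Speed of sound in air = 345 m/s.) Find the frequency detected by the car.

1597 Hz

Only the observer moves, away from the source, so f' = f · (v − v_o)/v.
f' = 1749 × (345 − 29.9)/345 = 1749 × 315.1/345 ≈ 1597 Hz.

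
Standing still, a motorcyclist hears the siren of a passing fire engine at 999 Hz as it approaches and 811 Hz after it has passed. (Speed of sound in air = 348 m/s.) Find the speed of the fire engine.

f₁/f₂ = (v + v_s)/(v − v_s), so v_s = v · (f₁ − f₂)/(f₁ + f₂).
v_s = 348 × (999 − 811)/(999 + 811) = 348 × 188/1810 ≈ 36 m/s.

36 m/s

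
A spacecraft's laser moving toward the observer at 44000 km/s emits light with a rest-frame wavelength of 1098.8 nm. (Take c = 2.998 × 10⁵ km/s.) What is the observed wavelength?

947.8 nm

β = v/c = 44000/299800 = 0.1468.
Relativistic Doppler for wavelength: λ' = λ₀ · √((1 − β)/(1 + β)).
λ' = 1098.8 × √(0.8532/1.1468) = 1098.8 × 0.86258 ≈ 947.8 nm.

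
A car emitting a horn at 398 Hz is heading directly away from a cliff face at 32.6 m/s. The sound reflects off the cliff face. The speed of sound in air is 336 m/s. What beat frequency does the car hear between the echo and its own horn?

The cliff face receives the sound from a moving source: f₁ = f₀ · v/(v + v_e) = 398 × 336/368.6 ≈ 362.8 Hz.
On the return leg the car is a moving observer: f₂ = f₁ · (v − v_e)/v = 362.8 × 303.4/336 ≈ 327.6 Hz.
Beat against the emitted tone: |f₂ − f₀| = 2v_e·f₀/(v + v_e) = 2 × 32.6 × 398/368.6 ≈ 70 Hz.

70 Hz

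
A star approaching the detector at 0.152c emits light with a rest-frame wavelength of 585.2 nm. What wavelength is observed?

Relativistic Doppler for wavelength: λ' = λ₀ · √((1 − β)/(1 + β)).
λ' = 585.2 × √(0.8480/1.1520) = 585.2 × 0.85797 ≈ 502.1 nm.

502.1 nm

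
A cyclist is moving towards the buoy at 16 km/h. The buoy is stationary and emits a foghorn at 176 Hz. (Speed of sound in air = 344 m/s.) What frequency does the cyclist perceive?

178 Hz

16 km/h = 4.444 m/s.
Moving observer, stationary source: f' = f · (v + v_o)/v.
f' = 176 × (344 + 4.444)/344 = 176 × 348.44/344 ≈ 178 Hz.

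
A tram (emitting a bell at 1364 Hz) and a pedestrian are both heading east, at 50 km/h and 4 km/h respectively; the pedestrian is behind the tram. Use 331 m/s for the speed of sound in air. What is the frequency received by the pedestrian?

1313 Hz

50 km/h = 13.89 m/s; 4 km/h = 1.111 m/s.
The pedestrian is behind, so the tram is moving away from it while the pedestrian is moving toward the tram.
General Doppler shift: f' = f · (v + v_o)/(v + v_s).
f' = 1364 × (331 + 1.111)/(331 + 13.89) = 1364 × 332.11/344.89 ≈ 1313 Hz.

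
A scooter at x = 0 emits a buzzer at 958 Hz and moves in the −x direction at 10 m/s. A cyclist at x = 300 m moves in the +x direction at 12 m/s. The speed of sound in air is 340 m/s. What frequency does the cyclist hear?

The observer lies on the +x side, so the source is heading away from the observer and the observer is heading away from the source.
Both move, so f' = f · (v − v_o)/(v + v_s).
f' = 958 × (340 − 12)/(340 + 10) = 958 × 328/350 ≈ 898 Hz.

898 Hz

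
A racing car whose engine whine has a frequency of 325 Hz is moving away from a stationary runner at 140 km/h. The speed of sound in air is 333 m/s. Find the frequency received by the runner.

140 km/h = 38.89 m/s.
With the source moving away from a stationary observer, f' = f · v/(v + v_s).
f' = 325 × 333/(333 + 38.89) = 325 × 333/371.9 ≈ 291 Hz.

291 Hz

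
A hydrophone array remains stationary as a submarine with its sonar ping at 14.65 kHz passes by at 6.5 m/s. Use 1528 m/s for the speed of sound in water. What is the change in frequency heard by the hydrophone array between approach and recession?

0.125 kHz

Approaching: f₁ = f · v/(v − v_s) = 14.65 × 1528/1521.5 ≈ 14.713 kHz.
Receding: f₂ = f · v/(v + v_s) = 14.65 × 1528/1534.5 ≈ 14.588 kHz.
Drop: f₁ − f₂ = 2f·v·v_s/(v² − v_s²) = 2 × 14.65 × 1528 × 6.5/(1528² − 6.5²) ≈ 0.125 kHz.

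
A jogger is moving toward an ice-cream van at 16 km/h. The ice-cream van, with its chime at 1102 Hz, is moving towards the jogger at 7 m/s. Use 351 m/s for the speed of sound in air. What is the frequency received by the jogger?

1139 Hz

16 km/h = 4.444 m/s.
With source approaching and observer approaching, f' = f · (v + v_o)/(v − v_s).
f' = 1102 × (351 + 4.444)/(351 − 7) = 1102 × 355.44/344 ≈ 1139 Hz.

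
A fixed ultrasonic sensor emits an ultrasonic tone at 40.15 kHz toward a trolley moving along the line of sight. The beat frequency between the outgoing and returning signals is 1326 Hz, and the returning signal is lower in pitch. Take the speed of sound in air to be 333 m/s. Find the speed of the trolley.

5.6 m/s

Double Doppler shift off a moving reflector: f₂ = f₀ · (v + u)/(v − u) (u > 0 toward emitter).
Returning signal is lower, so f₂ = f₀ − Δf = 40150 − 1326 = 38824 Hz.
Rearranging, u = v · (f₂ − f₀)/(f₂ + f₀) = 333 × -1326/78974 ≈ -5.6 m/s.
So the trolley is moving at 5.6 m/s away from the emitter.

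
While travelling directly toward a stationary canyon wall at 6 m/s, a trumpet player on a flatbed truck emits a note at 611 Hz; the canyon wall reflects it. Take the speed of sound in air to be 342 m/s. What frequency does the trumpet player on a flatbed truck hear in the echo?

The canyon wall receives the sound from a moving source: f₁ = f₀ · v/(v − v_e) = 611 × 342/336 ≈ 622 Hz.
On the return leg the trumpet player on a flatbed truck is a moving observer: f₂ = f₁ · (v + v_e)/v = 622 × 348/342 ≈ 633 Hz.

633 Hz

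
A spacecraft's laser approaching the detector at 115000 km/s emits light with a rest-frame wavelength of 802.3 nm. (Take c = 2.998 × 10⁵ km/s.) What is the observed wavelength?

535.5 nm

β = v/c = 115000/299800 = 0.3836.
Relativistic Doppler for wavelength: λ' = λ₀ · √((1 − β)/(1 + β)).
λ' = 802.3 × √(0.6164/1.3836) = 802.3 × 0.66747 ≈ 535.5 nm.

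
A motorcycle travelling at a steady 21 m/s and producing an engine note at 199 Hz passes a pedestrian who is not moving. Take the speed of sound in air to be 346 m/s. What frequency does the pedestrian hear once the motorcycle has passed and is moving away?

Receding: f₂ = f · v/(v + v_s) = 199 × 346/367 ≈ 188 Hz.

188 Hz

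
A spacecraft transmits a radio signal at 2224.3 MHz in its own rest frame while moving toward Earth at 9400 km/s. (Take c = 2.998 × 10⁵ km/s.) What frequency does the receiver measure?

β = v/c = 9400/299800 = 0.0314.
Relativistic Doppler for frequency: f' = f₀ · √((1 + β)/(1 − β)).
f' = 2224.3 × √(1.0314/0.9686) = 2224.3 × 1.03186 ≈ 2295.2 MHz.

2295.2 MHz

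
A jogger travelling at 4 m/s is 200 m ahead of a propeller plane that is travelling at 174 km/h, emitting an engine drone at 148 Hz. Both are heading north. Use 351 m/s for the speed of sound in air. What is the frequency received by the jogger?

170 Hz

174 km/h = 48.33 m/s.
The jogger is ahead, so the propeller plane is moving toward it while the jogger is moving away from the propeller plane.
Both move, so f' = f · (v − v_o)/(v − v_s).
f' = 148 × (351 − 4)/(351 − 48.33) = 148 × 347/302.67 ≈ 170 Hz.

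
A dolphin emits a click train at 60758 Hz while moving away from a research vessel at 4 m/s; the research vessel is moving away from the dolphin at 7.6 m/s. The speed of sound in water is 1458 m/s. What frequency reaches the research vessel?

Both move, so f' = f · (v − v_o)/(v + v_s).
f' = 60758 × (1458 − 7.6)/(1458 + 4) = 60758 × 1450.4/1462 ≈ 60276 Hz.

60276 Hz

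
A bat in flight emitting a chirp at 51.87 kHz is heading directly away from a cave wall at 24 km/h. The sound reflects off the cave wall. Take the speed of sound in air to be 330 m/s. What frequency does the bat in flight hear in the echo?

24 km/h = 6.667 m/s.
The cave wall receives the sound from a moving source: f₁ = f₀ · v/(v + v_e) = 51.87 × 330/336.67 ≈ 50.8 kHz.
On the return leg the bat in flight is a moving observer: f₂ = f₁ · (v − v_e)/v = 50.8 × 323.33/330 ≈ 49.8 kHz.
Equivalently f₂ = f₀ · (v − v_e)/(v + v_e).

49.8 kHz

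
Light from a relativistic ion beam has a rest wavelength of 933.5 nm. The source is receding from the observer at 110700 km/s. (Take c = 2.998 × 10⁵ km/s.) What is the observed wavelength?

1375.4 nm

β = v/c = 110700/299800 = 0.3692.
Relativistic Doppler for wavelength: λ' = λ₀ · √((1 + β)/(1 − β)).
λ' = 933.5 × √(1.3692/0.6308) = 933.5 × 1.47337 ≈ 1375.4 nm.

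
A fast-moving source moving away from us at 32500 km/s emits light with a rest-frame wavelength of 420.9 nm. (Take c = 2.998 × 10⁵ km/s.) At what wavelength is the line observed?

β = v/c = 32500/299800 = 0.1084.
Relativistic Doppler for wavelength: λ' = λ₀ · √((1 + β)/(1 − β)).
λ' = 420.9 × √(1.1084/0.8916) = 420.9 × 1.11498 ≈ 469.3 nm.

469.3 nm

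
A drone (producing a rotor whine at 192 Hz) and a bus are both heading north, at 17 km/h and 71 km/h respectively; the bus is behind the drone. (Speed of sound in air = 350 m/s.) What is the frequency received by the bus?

17 km/h = 4.722 m/s; 71 km/h = 19.72 m/s.
The bus is behind, so the drone is moving away from it while the bus is moving toward the drone.
General Doppler shift: f' = f · (v + v_o)/(v + v_s).
f' = 192 × (350 + 19.72)/(350 + 4.722) = 192 × 369.72/354.72 ≈ 200 Hz.

200 Hz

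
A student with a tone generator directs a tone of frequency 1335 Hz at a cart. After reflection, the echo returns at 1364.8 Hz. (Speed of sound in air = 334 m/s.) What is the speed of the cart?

Double Doppler shift off a moving reflector: f₂ = f₀ · (v + u)/(v − u) (u > 0 toward emitter).
Rearranging, u = v · (f₂ − f₀)/(f₂ + f₀) = 334 × 29.8/2699.8 ≈ 3.7 m/s.
So the cart is moving at 3.7 m/s toward the emitter.

3.7 m/s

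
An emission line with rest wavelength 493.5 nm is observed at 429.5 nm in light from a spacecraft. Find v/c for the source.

λ'/λ₀ = 0.8703 < 1 (blueshift), so the source is approaching.
λ'/λ₀ = √((1 − β)/(1 + β)) for an approaching source ⇒ β = (1 − r²)/(1 + r²) with r = λ'/λ₀.
β = (1 − 0.7574)/(1 + 0.7574) ≈ 0.138.

0.138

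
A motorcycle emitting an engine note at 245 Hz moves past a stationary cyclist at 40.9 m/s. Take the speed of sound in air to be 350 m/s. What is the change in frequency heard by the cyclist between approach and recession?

58.1 Hz

Approaching: f₁ = f · v/(v − v_s) = 245 × 350/309.1 ≈ 277.4 Hz.
Receding: f₂ = f · v/(v + v_s) = 245 × 350/390.9 ≈ 219.4 Hz.
Drop: f₁ − f₂ = 2f·v·v_s/(v² − v_s²) = 2 × 245 × 350 × 40.9/(350² − 40.9²) ≈ 58.1 Hz.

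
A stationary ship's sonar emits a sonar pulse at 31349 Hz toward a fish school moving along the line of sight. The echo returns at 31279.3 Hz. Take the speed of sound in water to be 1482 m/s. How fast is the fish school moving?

1.65 m/s

Double Doppler shift off a moving reflector: f₂ = f₀ · (v + u)/(v − u) (u > 0 toward emitter).
Rearranging, u = v · (f₂ − f₀)/(f₂ + f₀) = 1482 × -69.7/62628.3 ≈ -1.65 m/s.
So the fish school is moving at 1.65 m/s away from the emitter.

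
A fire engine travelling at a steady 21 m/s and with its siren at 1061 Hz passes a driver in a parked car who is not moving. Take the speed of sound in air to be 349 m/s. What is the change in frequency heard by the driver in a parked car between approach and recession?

Approaching: f₁ = f · v/(v − v_s) = 1061 × 349/328 ≈ 1129 Hz.
Receding: f₂ = f · v/(v + v_s) = 1061 × 349/370 ≈ 1001 Hz.
Drop: f₁ − f₂ = 2f·v·v_s/(v² − v_s²) = 2 × 1061 × 349 × 21/(349² − 21²) ≈ 128 Hz.

128 Hz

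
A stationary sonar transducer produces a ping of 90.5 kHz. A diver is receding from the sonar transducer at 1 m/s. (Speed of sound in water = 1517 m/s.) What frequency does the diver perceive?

Only the observer moves, away from the source, so f' = f · (v − v_o)/v.
f' = 90.5 × (1517 − 1)/1517 = 90.5 × 1516/1517 ≈ 90.4 kHz.

90.4 kHz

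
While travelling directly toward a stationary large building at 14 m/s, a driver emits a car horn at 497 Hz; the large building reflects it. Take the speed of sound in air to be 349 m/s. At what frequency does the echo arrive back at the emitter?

The large building receives the sound from a moving source: f₁ = f₀ · v/(v − v_e) = 497 × 349/335 ≈ 518 Hz.
On the return leg the driver is a moving observer: f₂ = f₁ · (v + v_e)/v = 518 × 363/349 ≈ 539 Hz.

539 Hz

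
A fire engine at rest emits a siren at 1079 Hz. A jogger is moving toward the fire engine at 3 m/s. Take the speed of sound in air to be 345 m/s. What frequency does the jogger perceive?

1088 Hz

Moving observer, stationary source: f' = f · (v + v_o)/v.
f' = 1079 × (345 + 3)/345 = 1079 × 348/345 ≈ 1088 Hz.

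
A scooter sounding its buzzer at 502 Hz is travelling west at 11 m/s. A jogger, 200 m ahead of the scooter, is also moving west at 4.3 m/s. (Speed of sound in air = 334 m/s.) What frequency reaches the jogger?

The jogger is ahead, so the scooter is moving toward it while the jogger is moving away from the scooter.
General Doppler shift: f' = f · (v − v_o)/(v − v_s).
f' = 502 × (334 − 4.3)/(334 − 11) = 502 × 329.7/323 ≈ 512 Hz.

512 Hz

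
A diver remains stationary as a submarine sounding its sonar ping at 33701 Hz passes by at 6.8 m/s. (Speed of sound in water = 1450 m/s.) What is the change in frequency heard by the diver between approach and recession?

Approaching: f₁ = f · v/(v − v_s) = 33701 × 1450/1443.2 ≈ 33860 Hz.
Receding: f₂ = f · v/(v + v_s) = 33701 × 1450/1456.8 ≈ 33544 Hz.
Drop: f₁ − f₂ = 2f·v·v_s/(v² − v_s²) = 2 × 33701 × 1450 × 6.8/(1450² − 6.8²) ≈ 316 Hz.

316 Hz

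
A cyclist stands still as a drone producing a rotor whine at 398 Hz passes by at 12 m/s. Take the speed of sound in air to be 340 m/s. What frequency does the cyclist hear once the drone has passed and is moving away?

Receding: f₂ = f · v/(v + v_s) = 398 × 340/352 ≈ 384 Hz.

384 Hz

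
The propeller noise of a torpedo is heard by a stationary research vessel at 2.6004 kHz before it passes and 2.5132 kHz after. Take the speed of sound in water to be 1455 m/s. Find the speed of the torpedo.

f₁/f₂ = (v + v_s)/(v − v_s), so v_s = v · (f₁ − f₂)/(f₁ + f₂).
v_s = 1455 × (2.6004 − 2.5132)/(2.6004 + 2.5132) = 1455 × 0.0872/5.1136 ≈ 24.8 m/s.

24.8 m/s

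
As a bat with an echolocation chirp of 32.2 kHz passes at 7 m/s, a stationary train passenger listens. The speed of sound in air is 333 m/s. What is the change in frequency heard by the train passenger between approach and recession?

Approaching: f₁ = f · v/(v − v_s) = 32.2 × 333/326 ≈ 32.89 kHz.
Receding: f₂ = f · v/(v + v_s) = 32.2 × 333/340 ≈ 31.54 kHz.
Drop: f₁ − f₂ = 2f·v·v_s/(v² − v_s²) = 2 × 32.2 × 333 × 7/(333² − 7²) ≈ 1.35 kHz.

1.35 kHz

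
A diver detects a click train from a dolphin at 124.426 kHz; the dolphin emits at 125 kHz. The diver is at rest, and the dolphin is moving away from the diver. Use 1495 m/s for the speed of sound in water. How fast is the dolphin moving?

6.9 m/s

f' = f · v/(v + v_s) ⇒ v_s = v · |1 − f/f'|.
v_s = 1495 × |1 − 125/124.426| = 1495 × 0.004613 ≈ 6.9 m/s.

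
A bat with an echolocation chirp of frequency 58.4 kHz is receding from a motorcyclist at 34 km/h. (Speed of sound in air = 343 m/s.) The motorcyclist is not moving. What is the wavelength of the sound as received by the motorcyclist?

6.04 mm

34 km/h = 9.444 m/s.
Only the source moves, away from the listener, so f' = f · v/(v + v_s).
f' = 58.4 × 343/(343 + 9.444) ≈ 56.8 kHz.
λ' = v/f' = 343/56835.1 ≈ 6.04 mm.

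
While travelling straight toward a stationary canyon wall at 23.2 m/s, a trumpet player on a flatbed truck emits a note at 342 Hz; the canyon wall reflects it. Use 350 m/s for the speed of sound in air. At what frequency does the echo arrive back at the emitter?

The canyon wall receives the sound from a moving source: f₁ = f₀ · v/(v − v_e) = 342 × 350/326.8 ≈ 366 Hz.
On the return leg the trumpet player on a flatbed truck is a moving observer: f₂ = f₁ · (v + v_e)/v = 366 × 373.2/350 ≈ 391 Hz.
Equivalently f₂ = f₀ · (v + v_e)/(v − v_e).

391 Hz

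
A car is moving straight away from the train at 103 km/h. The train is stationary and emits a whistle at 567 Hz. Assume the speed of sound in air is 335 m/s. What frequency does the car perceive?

103 km/h = 28.61 m/s.
Only the observer moves, away from the source, so f' = f · (v − v_o)/v.
f' = 567 × (335 − 28.61)/335 = 567 × 306.39/335 ≈ 519 Hz.

519 Hz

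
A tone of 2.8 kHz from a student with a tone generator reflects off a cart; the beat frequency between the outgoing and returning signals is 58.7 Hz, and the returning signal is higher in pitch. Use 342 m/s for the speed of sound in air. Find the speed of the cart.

3.5 m/s

Double Doppler shift off a moving reflector: f₂ = f₀ · (v + u)/(v − u) (u > 0 toward emitter).
Returning signal is higher, so f₂ = f₀ + Δf = 2800 + 58.7 = 2858.7 Hz.
Rearranging, u = v · (f₂ − f₀)/(f₂ + f₀) = 342 × 58.7/5658.7 ≈ 3.5 m/s.
So the cart is moving at 3.5 m/s toward the emitter.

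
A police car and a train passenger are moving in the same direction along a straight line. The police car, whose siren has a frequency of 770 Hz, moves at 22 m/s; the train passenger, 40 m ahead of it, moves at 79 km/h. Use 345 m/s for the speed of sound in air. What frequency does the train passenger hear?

770 Hz

79 km/h = 21.94 m/s.
The train passenger is ahead, so the police car is moving toward it while the train passenger is moving away from the police car.
General Doppler shift: f' = f · (v − v_o)/(v − v_s).
f' = 770 × (345 − 21.94)/(345 − 22) = 770 × 323.06/323 ≈ 770 Hz.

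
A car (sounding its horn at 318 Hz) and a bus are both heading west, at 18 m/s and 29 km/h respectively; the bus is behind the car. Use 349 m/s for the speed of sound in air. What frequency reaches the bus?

29 km/h = 8.056 m/s.
The bus is behind, so the car is moving away from it while the bus is moving toward the car.
With source receding and observer approaching, f' = f · (v + v_o)/(v + v_s).
f' = 318 × (349 + 8.056)/(349 + 18) = 318 × 357.06/367 ≈ 309 Hz.

309 Hz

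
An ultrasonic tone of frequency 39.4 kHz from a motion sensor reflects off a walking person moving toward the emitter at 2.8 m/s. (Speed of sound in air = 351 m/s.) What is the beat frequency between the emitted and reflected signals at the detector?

634 Hz

The walking person first receives the wave as a moving observer: f₁ = f₀ · (v + u)/v = 39.4 × (351 + 2.8)/351 ≈ 39.714 kHz.
On reflection it acts as a source moving toward the stationary detector: f₂ = f₁ · v/(v − u) = 39.714 × 351/348.2 ≈ 40.034 kHz.
Beat frequency (with f₀ = 39400 Hz): |f₂ − f₀| = 2u·f₀/(v − u) = 2 × 2.8 × 39400/348.2 ≈ 634 Hz.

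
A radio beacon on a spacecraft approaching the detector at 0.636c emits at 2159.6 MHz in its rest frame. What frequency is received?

Relativistic Doppler for frequency: f' = f₀ · √((1 + β)/(1 − β)).
f' = 2159.6 × √(1.6360/0.3640) = 2159.6 × 2.12002 ≈ 4578.4 MHz.

4578.4 MHz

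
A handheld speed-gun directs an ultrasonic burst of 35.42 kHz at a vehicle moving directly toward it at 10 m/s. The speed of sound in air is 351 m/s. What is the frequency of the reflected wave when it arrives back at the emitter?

37.5 kHz

At the vehicle (a moving observer), f₁ = f₀ · (v + u)/v = 35.42 × 361/351 ≈ 36.4 kHz.
The reflection then acts as a moving source: f₂ = f₁ · v/(v − u) ≈ 37.5 kHz.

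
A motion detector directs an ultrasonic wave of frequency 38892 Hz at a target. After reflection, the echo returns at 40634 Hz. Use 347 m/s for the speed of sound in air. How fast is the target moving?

7.6 m/s

Double Doppler shift off a moving reflector: f₂ = f₀ · (v + u)/(v − u) (u > 0 toward emitter).
Rearranging, u = v · (f₂ − f₀)/(f₂ + f₀) = 347 × 1742/79526 ≈ 7.6 m/s.
So the target is moving at 7.6 m/s toward the emitter.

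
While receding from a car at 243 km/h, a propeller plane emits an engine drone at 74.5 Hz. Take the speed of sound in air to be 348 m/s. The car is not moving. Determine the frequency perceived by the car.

62 Hz

243 km/h = 67.5 m/s.
Moving source, stationary observer: f' = f · v/(v + v_s) since the source is receding.
f' = 74.5 × 348/(348 + 67.5) = 74.5 × 348/415.5 ≈ 62 Hz.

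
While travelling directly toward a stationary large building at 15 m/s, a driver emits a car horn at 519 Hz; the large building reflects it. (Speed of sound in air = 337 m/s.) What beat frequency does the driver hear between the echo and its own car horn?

48.4 Hz

The large building receives the sound from a moving source: f₁ = f₀ · v/(v − v_e) = 519 × 337/322 ≈ 543.2 Hz.
On the return leg the driver is a moving observer: f₂ = f₁ · (v + v_e)/v = 543.2 × 352/337 ≈ 567.4 Hz.
Equivalently f₂ = f₀ · (v + v_e)/(v − v_e).
Beat against the emitted tone: |f₂ − f₀| = 2v_e·f₀/(v − v_e) = 2 × 15 × 519/322 ≈ 48.4 Hz.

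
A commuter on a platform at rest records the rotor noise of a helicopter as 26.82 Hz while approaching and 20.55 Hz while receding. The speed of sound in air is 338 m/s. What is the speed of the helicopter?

45 m/s

f₁/f₂ = (v + v_s)/(v − v_s), so v_s = v · (f₁ − f₂)/(f₁ + f₂).
v_s = 338 × (26.82 − 20.55)/(26.82 + 20.55) = 338 × 6.27/47.37 ≈ 45 m/s.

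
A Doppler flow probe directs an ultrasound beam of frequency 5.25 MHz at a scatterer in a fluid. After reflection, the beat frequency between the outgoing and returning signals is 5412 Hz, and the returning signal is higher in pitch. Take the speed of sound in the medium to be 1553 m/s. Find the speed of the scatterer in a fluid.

0.80 m/s

Double Doppler shift off a moving reflector: f₂ = f₀ · (v + u)/(v − u) (u > 0 toward emitter).
Returning signal is higher, so f₂ = f₀ + Δf = 5250000 + 5412 = 5255412 Hz.
Rearranging, u = v · (f₂ − f₀)/(f₂ + f₀) = 1553 × 5412/10505412 ≈ 0.80 m/s.
So the scatterer in a fluid is moving at 0.80 m/s toward the emitter.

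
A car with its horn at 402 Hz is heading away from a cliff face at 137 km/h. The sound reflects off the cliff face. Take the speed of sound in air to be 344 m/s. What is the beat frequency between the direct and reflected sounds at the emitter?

80 Hz

137 km/h = 38.06 m/s.
The cliff face receives the sound from a moving source: f₁ = f₀ · v/(v + v_e) = 402 × 344/382.06 ≈ 362.0 Hz.
On the return leg the car is a moving observer: f₂ = f₁ · (v − v_e)/v = 362.0 × 305.94/344 ≈ 321.9 Hz.
Equivalently f₂ = f₀ · (v − v_e)/(v + v_e).
Beat against the emitted tone: |f₂ − f₀| = 2v_e·f₀/(v + v_e) = 2 × 38.06 × 402/382.06 ≈ 80 Hz.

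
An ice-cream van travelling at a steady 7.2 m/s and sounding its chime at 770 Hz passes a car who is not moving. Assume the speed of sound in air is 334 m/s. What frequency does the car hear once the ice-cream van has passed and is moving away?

Receding: f₂ = f · v/(v + v_s) = 770 × 334/341.2 ≈ 754 Hz.

754 Hz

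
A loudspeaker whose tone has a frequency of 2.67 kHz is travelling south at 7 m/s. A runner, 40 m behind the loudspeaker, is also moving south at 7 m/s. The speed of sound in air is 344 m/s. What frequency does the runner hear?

The runner is behind, so the loudspeaker is moving away from it while the runner is moving toward the loudspeaker.
With source receding and observer approaching, f' = f · (v + v_o)/(v + v_s).
f' = 2.67 × (344 + 7)/(344 + 7) = 2.67 × 351/351 ≈ 2.67 kHz.

2.67 kHz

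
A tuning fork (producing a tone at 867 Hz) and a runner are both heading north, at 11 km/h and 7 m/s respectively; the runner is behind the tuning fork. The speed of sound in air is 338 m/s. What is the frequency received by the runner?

11 km/h = 3.056 m/s.
The runner is behind, so the tuning fork is moving away from it while the runner is moving toward the tuning fork.
With source receding and observer approaching, f' = f · (v + v_o)/(v + v_s).
f' = 867 × (338 + 7)/(338 + 3.056) = 867 × 345/341.06 ≈ 877 Hz.

877 Hz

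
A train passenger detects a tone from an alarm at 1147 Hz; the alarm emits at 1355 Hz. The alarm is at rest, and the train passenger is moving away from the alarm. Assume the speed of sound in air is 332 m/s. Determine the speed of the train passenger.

f' = f · (v − v_o)/v ⇒ v_o = v · |f'/f − 1|.
v_o = 332 × |1147/1355 − 1| = 332 × 0.1535 ≈ 51 m/s.

51 m/s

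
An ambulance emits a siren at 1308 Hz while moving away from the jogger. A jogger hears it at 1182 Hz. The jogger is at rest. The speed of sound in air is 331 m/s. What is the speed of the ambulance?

35 m/s

f' = f · v/(v + v_s) ⇒ v_s = v · |1 − f/f'|.
v_s = 331 × |1 − 1308/1182| = 331 × 0.1066 ≈ 35 m/s.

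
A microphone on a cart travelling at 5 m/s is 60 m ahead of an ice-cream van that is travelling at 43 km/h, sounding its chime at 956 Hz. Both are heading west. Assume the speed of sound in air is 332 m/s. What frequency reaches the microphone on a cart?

43 km/h = 11.94 m/s.
The microphone on a cart is ahead, so the ice-cream van is moving toward it while the microphone on a cart is moving away from the ice-cream van.
General Doppler shift: f' = f · (v − v_o)/(v − v_s).
f' = 956 × (332 − 5)/(332 − 11.94) = 956 × 327/320.06 ≈ 977 Hz.

977 Hz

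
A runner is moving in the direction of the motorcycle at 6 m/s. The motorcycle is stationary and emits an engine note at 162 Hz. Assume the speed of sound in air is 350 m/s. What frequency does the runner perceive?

165 Hz

Only the observer moves, toward the source, so f' = f · (v + v_o)/v.
f' = 162 × (350 + 6)/350 = 162 × 356/350 ≈ 165 Hz.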